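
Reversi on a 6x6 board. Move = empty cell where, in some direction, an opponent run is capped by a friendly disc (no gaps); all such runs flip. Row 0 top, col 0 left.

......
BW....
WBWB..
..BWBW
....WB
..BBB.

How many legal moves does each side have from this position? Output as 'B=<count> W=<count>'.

-- B to move --
(0,0): no bracket -> illegal
(0,1): flips 1 -> legal
(0,2): no bracket -> illegal
(1,2): flips 2 -> legal
(1,3): no bracket -> illegal
(2,4): no bracket -> illegal
(2,5): flips 1 -> legal
(3,0): flips 1 -> legal
(3,1): no bracket -> illegal
(4,2): no bracket -> illegal
(4,3): flips 2 -> legal
(5,5): no bracket -> illegal
B mobility = 5
-- W to move --
(0,0): flips 1 -> legal
(0,1): no bracket -> illegal
(1,2): no bracket -> illegal
(1,3): flips 1 -> legal
(1,4): no bracket -> illegal
(2,4): flips 2 -> legal
(2,5): no bracket -> illegal
(3,0): no bracket -> illegal
(3,1): flips 2 -> legal
(4,1): no bracket -> illegal
(4,2): flips 1 -> legal
(4,3): no bracket -> illegal
(5,1): no bracket -> illegal
(5,5): flips 1 -> legal
W mobility = 6

Answer: B=5 W=6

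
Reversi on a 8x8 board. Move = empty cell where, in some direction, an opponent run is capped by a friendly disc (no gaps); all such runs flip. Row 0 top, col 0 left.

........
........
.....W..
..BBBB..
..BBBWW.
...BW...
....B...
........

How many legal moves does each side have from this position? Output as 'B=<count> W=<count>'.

Answer: B=7 W=6

Derivation:
-- B to move --
(1,4): no bracket -> illegal
(1,5): flips 1 -> legal
(1,6): flips 1 -> legal
(2,4): no bracket -> illegal
(2,6): no bracket -> illegal
(3,6): no bracket -> illegal
(3,7): no bracket -> illegal
(4,7): flips 2 -> legal
(5,5): flips 2 -> legal
(5,6): flips 1 -> legal
(5,7): flips 1 -> legal
(6,3): no bracket -> illegal
(6,5): flips 1 -> legal
B mobility = 7
-- W to move --
(2,1): flips 2 -> legal
(2,2): no bracket -> illegal
(2,3): flips 1 -> legal
(2,4): flips 3 -> legal
(2,6): no bracket -> illegal
(3,1): no bracket -> illegal
(3,6): no bracket -> illegal
(4,1): flips 3 -> legal
(5,1): no bracket -> illegal
(5,2): flips 3 -> legal
(5,5): no bracket -> illegal
(6,2): no bracket -> illegal
(6,3): no bracket -> illegal
(6,5): no bracket -> illegal
(7,3): no bracket -> illegal
(7,4): flips 1 -> legal
(7,5): no bracket -> illegal
W mobility = 6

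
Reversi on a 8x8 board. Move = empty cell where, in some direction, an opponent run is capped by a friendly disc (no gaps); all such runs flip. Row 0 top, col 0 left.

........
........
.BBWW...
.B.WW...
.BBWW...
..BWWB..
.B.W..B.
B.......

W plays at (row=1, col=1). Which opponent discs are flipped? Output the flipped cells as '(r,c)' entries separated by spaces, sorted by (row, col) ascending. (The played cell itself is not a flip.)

Answer: (2,2)

Derivation:
Dir NW: first cell '.' (not opp) -> no flip
Dir N: first cell '.' (not opp) -> no flip
Dir NE: first cell '.' (not opp) -> no flip
Dir W: first cell '.' (not opp) -> no flip
Dir E: first cell '.' (not opp) -> no flip
Dir SW: first cell '.' (not opp) -> no flip
Dir S: opp run (2,1) (3,1) (4,1), next='.' -> no flip
Dir SE: opp run (2,2) capped by W -> flip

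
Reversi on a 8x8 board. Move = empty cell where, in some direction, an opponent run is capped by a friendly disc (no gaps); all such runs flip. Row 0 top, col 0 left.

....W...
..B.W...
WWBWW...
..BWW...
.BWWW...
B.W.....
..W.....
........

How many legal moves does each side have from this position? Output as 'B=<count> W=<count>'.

Answer: B=10 W=7

Derivation:
-- B to move --
(0,3): no bracket -> illegal
(0,5): flips 2 -> legal
(1,0): flips 1 -> legal
(1,1): no bracket -> illegal
(1,3): no bracket -> illegal
(1,5): no bracket -> illegal
(2,5): flips 2 -> legal
(3,0): flips 1 -> legal
(3,1): no bracket -> illegal
(3,5): flips 2 -> legal
(4,5): flips 5 -> legal
(5,1): no bracket -> illegal
(5,3): no bracket -> illegal
(5,4): flips 1 -> legal
(5,5): flips 2 -> legal
(6,1): no bracket -> illegal
(6,3): flips 1 -> legal
(7,1): no bracket -> illegal
(7,2): flips 3 -> legal
(7,3): no bracket -> illegal
B mobility = 10
-- W to move --
(0,1): flips 1 -> legal
(0,2): flips 3 -> legal
(0,3): flips 1 -> legal
(1,1): flips 1 -> legal
(1,3): no bracket -> illegal
(3,0): flips 1 -> legal
(3,1): flips 1 -> legal
(4,0): flips 1 -> legal
(5,1): no bracket -> illegal
(6,0): no bracket -> illegal
(6,1): no bracket -> illegal
W mobility = 7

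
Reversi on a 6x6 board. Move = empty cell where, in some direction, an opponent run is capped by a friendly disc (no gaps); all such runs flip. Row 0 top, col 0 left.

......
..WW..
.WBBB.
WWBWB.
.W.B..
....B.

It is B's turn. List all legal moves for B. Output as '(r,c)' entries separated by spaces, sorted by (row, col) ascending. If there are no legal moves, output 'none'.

(0,1): flips 1 -> legal
(0,2): flips 2 -> legal
(0,3): flips 1 -> legal
(0,4): flips 1 -> legal
(1,0): flips 1 -> legal
(1,1): no bracket -> illegal
(1,4): no bracket -> illegal
(2,0): flips 1 -> legal
(4,0): flips 1 -> legal
(4,2): flips 1 -> legal
(4,4): flips 1 -> legal
(5,0): flips 1 -> legal
(5,1): no bracket -> illegal
(5,2): no bracket -> illegal

Answer: (0,1) (0,2) (0,3) (0,4) (1,0) (2,0) (4,0) (4,2) (4,4) (5,0)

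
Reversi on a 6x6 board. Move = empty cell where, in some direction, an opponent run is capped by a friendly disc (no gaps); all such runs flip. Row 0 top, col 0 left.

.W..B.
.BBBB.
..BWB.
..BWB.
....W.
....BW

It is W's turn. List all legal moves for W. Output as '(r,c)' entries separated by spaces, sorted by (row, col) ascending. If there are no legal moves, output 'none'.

Answer: (0,0) (0,3) (0,5) (1,5) (2,1) (2,5) (3,1) (3,5) (4,1) (4,5) (5,3)

Derivation:
(0,0): flips 2 -> legal
(0,2): no bracket -> illegal
(0,3): flips 1 -> legal
(0,5): flips 1 -> legal
(1,0): no bracket -> illegal
(1,5): flips 1 -> legal
(2,0): no bracket -> illegal
(2,1): flips 2 -> legal
(2,5): flips 1 -> legal
(3,1): flips 1 -> legal
(3,5): flips 1 -> legal
(4,1): flips 1 -> legal
(4,2): no bracket -> illegal
(4,3): no bracket -> illegal
(4,5): flips 1 -> legal
(5,3): flips 1 -> legal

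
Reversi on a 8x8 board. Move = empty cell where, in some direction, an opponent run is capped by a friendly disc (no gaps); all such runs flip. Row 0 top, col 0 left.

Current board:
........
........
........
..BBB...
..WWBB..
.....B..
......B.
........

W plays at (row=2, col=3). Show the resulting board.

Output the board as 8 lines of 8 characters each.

Answer: ........
........
...W....
..BWB...
..WWBB..
.....B..
......B.
........

Derivation:
Place W at (2,3); scan 8 dirs for brackets.
Dir NW: first cell '.' (not opp) -> no flip
Dir N: first cell '.' (not opp) -> no flip
Dir NE: first cell '.' (not opp) -> no flip
Dir W: first cell '.' (not opp) -> no flip
Dir E: first cell '.' (not opp) -> no flip
Dir SW: opp run (3,2), next='.' -> no flip
Dir S: opp run (3,3) capped by W -> flip
Dir SE: opp run (3,4) (4,5), next='.' -> no flip
All flips: (3,3)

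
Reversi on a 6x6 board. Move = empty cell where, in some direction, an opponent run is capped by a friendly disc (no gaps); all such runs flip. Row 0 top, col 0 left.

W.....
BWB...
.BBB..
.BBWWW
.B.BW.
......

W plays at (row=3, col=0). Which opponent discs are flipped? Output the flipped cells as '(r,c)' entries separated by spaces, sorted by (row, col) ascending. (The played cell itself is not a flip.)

Dir NW: edge -> no flip
Dir N: first cell '.' (not opp) -> no flip
Dir NE: opp run (2,1) (1,2), next='.' -> no flip
Dir W: edge -> no flip
Dir E: opp run (3,1) (3,2) capped by W -> flip
Dir SW: edge -> no flip
Dir S: first cell '.' (not opp) -> no flip
Dir SE: opp run (4,1), next='.' -> no flip

Answer: (3,1) (3,2)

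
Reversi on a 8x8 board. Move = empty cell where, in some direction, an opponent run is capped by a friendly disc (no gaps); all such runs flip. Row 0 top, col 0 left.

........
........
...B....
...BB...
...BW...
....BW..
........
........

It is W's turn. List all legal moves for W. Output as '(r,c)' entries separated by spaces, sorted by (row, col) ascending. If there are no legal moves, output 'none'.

Answer: (2,2) (2,4) (4,2) (5,3) (6,4)

Derivation:
(1,2): no bracket -> illegal
(1,3): no bracket -> illegal
(1,4): no bracket -> illegal
(2,2): flips 1 -> legal
(2,4): flips 1 -> legal
(2,5): no bracket -> illegal
(3,2): no bracket -> illegal
(3,5): no bracket -> illegal
(4,2): flips 1 -> legal
(4,5): no bracket -> illegal
(5,2): no bracket -> illegal
(5,3): flips 1 -> legal
(6,3): no bracket -> illegal
(6,4): flips 1 -> legal
(6,5): no bracket -> illegal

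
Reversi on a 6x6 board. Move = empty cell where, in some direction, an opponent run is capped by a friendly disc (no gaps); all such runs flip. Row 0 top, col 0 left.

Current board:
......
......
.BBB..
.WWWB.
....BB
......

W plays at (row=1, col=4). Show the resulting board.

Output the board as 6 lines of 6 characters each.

Answer: ......
....W.
.BBW..
.WWWB.
....BB
......

Derivation:
Place W at (1,4); scan 8 dirs for brackets.
Dir NW: first cell '.' (not opp) -> no flip
Dir N: first cell '.' (not opp) -> no flip
Dir NE: first cell '.' (not opp) -> no flip
Dir W: first cell '.' (not opp) -> no flip
Dir E: first cell '.' (not opp) -> no flip
Dir SW: opp run (2,3) capped by W -> flip
Dir S: first cell '.' (not opp) -> no flip
Dir SE: first cell '.' (not opp) -> no flip
All flips: (2,3)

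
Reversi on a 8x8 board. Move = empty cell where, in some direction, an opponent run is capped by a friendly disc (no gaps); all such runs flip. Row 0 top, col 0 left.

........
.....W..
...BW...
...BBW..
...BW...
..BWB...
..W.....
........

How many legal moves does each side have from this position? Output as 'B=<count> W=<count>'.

-- B to move --
(0,4): no bracket -> illegal
(0,5): no bracket -> illegal
(0,6): flips 2 -> legal
(1,3): no bracket -> illegal
(1,4): flips 1 -> legal
(1,6): no bracket -> illegal
(2,5): flips 1 -> legal
(2,6): no bracket -> illegal
(3,6): flips 1 -> legal
(4,2): no bracket -> illegal
(4,5): flips 1 -> legal
(4,6): no bracket -> illegal
(5,1): no bracket -> illegal
(5,5): flips 1 -> legal
(6,1): no bracket -> illegal
(6,3): flips 1 -> legal
(6,4): no bracket -> illegal
(7,1): no bracket -> illegal
(7,2): flips 1 -> legal
(7,3): no bracket -> illegal
B mobility = 8
-- W to move --
(1,2): no bracket -> illegal
(1,3): flips 3 -> legal
(1,4): no bracket -> illegal
(2,2): flips 2 -> legal
(2,5): no bracket -> illegal
(3,2): flips 2 -> legal
(4,1): no bracket -> illegal
(4,2): flips 3 -> legal
(4,5): no bracket -> illegal
(5,1): flips 1 -> legal
(5,5): flips 1 -> legal
(6,1): no bracket -> illegal
(6,3): no bracket -> illegal
(6,4): flips 1 -> legal
(6,5): no bracket -> illegal
W mobility = 7

Answer: B=8 W=7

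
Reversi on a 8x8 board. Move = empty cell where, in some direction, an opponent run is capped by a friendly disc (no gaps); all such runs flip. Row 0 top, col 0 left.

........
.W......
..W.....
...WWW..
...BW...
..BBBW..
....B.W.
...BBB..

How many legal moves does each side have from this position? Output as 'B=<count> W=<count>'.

-- B to move --
(0,0): no bracket -> illegal
(0,1): no bracket -> illegal
(0,2): no bracket -> illegal
(1,0): no bracket -> illegal
(1,2): no bracket -> illegal
(1,3): no bracket -> illegal
(2,0): no bracket -> illegal
(2,1): no bracket -> illegal
(2,3): flips 1 -> legal
(2,4): flips 2 -> legal
(2,5): flips 1 -> legal
(2,6): flips 2 -> legal
(3,1): no bracket -> illegal
(3,2): no bracket -> illegal
(3,6): no bracket -> illegal
(4,2): no bracket -> illegal
(4,5): flips 1 -> legal
(4,6): flips 1 -> legal
(5,6): flips 1 -> legal
(5,7): flips 1 -> legal
(6,5): no bracket -> illegal
(6,7): no bracket -> illegal
(7,6): no bracket -> illegal
(7,7): no bracket -> illegal
B mobility = 8
-- W to move --
(3,2): no bracket -> illegal
(4,1): no bracket -> illegal
(4,2): flips 1 -> legal
(4,5): no bracket -> illegal
(5,1): flips 3 -> legal
(6,1): flips 2 -> legal
(6,2): flips 1 -> legal
(6,3): flips 2 -> legal
(6,5): no bracket -> illegal
(7,2): no bracket -> illegal
(7,6): no bracket -> illegal
W mobility = 5

Answer: B=8 W=5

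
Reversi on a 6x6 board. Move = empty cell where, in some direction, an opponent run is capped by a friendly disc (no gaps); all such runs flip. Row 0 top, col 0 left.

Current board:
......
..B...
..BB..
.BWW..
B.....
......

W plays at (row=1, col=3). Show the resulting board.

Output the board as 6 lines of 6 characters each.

Answer: ......
..BW..
..BW..
.BWW..
B.....
......

Derivation:
Place W at (1,3); scan 8 dirs for brackets.
Dir NW: first cell '.' (not opp) -> no flip
Dir N: first cell '.' (not opp) -> no flip
Dir NE: first cell '.' (not opp) -> no flip
Dir W: opp run (1,2), next='.' -> no flip
Dir E: first cell '.' (not opp) -> no flip
Dir SW: opp run (2,2) (3,1) (4,0), next=edge -> no flip
Dir S: opp run (2,3) capped by W -> flip
Dir SE: first cell '.' (not opp) -> no flip
All flips: (2,3)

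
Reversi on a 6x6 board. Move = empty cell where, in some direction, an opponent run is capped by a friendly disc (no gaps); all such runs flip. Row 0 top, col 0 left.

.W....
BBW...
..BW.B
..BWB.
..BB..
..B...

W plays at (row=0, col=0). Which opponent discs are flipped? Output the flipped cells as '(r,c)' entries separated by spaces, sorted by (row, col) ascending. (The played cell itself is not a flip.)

Dir NW: edge -> no flip
Dir N: edge -> no flip
Dir NE: edge -> no flip
Dir W: edge -> no flip
Dir E: first cell 'W' (not opp) -> no flip
Dir SW: edge -> no flip
Dir S: opp run (1,0), next='.' -> no flip
Dir SE: opp run (1,1) (2,2) capped by W -> flip

Answer: (1,1) (2,2)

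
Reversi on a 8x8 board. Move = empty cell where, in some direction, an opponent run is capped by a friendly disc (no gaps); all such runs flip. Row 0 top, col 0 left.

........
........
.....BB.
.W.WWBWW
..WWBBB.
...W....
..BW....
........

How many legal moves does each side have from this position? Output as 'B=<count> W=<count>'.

-- B to move --
(2,0): no bracket -> illegal
(2,1): no bracket -> illegal
(2,2): flips 1 -> legal
(2,3): flips 1 -> legal
(2,4): flips 1 -> legal
(2,7): flips 1 -> legal
(3,0): no bracket -> illegal
(3,2): flips 2 -> legal
(4,0): no bracket -> illegal
(4,1): flips 2 -> legal
(4,7): flips 1 -> legal
(5,1): no bracket -> illegal
(5,2): flips 2 -> legal
(5,4): no bracket -> illegal
(6,4): flips 1 -> legal
(7,2): no bracket -> illegal
(7,3): no bracket -> illegal
(7,4): no bracket -> illegal
B mobility = 9
-- W to move --
(1,4): flips 1 -> legal
(1,5): flips 1 -> legal
(1,6): flips 2 -> legal
(1,7): flips 3 -> legal
(2,4): no bracket -> illegal
(2,7): no bracket -> illegal
(4,7): flips 3 -> legal
(5,1): no bracket -> illegal
(5,2): no bracket -> illegal
(5,4): flips 2 -> legal
(5,5): flips 2 -> legal
(5,6): flips 2 -> legal
(5,7): no bracket -> illegal
(6,1): flips 1 -> legal
(7,1): flips 1 -> legal
(7,2): no bracket -> illegal
(7,3): no bracket -> illegal
W mobility = 10

Answer: B=9 W=10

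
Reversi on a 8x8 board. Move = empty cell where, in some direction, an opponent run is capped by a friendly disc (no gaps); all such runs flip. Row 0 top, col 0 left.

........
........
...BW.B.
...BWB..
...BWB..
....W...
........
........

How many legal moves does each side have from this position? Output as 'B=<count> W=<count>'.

-- B to move --
(1,3): flips 1 -> legal
(1,4): no bracket -> illegal
(1,5): flips 1 -> legal
(2,5): flips 2 -> legal
(5,3): flips 1 -> legal
(5,5): flips 1 -> legal
(6,3): flips 1 -> legal
(6,4): no bracket -> illegal
(6,5): flips 1 -> legal
B mobility = 7
-- W to move --
(1,2): flips 1 -> legal
(1,3): no bracket -> illegal
(1,4): no bracket -> illegal
(1,5): no bracket -> illegal
(1,6): no bracket -> illegal
(1,7): flips 2 -> legal
(2,2): flips 2 -> legal
(2,5): no bracket -> illegal
(2,7): no bracket -> illegal
(3,2): flips 2 -> legal
(3,6): flips 2 -> legal
(3,7): no bracket -> illegal
(4,2): flips 2 -> legal
(4,6): flips 2 -> legal
(5,2): flips 1 -> legal
(5,3): no bracket -> illegal
(5,5): no bracket -> illegal
(5,6): flips 1 -> legal
W mobility = 9

Answer: B=7 W=9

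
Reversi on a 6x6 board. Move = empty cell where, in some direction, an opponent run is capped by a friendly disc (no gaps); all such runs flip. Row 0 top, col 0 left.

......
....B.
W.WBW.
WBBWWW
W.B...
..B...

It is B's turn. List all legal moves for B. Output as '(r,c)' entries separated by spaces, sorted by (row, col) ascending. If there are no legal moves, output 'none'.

(1,0): no bracket -> illegal
(1,1): no bracket -> illegal
(1,2): flips 1 -> legal
(1,3): flips 1 -> legal
(1,5): flips 2 -> legal
(2,1): flips 1 -> legal
(2,5): flips 1 -> legal
(4,1): no bracket -> illegal
(4,3): flips 1 -> legal
(4,4): flips 2 -> legal
(4,5): flips 1 -> legal
(5,0): no bracket -> illegal
(5,1): no bracket -> illegal

Answer: (1,2) (1,3) (1,5) (2,1) (2,5) (4,3) (4,4) (4,5)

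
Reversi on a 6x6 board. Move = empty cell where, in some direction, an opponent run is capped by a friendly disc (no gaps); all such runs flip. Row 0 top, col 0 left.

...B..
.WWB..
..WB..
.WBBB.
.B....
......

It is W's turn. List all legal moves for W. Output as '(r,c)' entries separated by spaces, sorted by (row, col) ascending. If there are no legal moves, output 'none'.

(0,2): no bracket -> illegal
(0,4): flips 1 -> legal
(1,4): flips 1 -> legal
(2,1): no bracket -> illegal
(2,4): flips 1 -> legal
(2,5): no bracket -> illegal
(3,0): no bracket -> illegal
(3,5): flips 3 -> legal
(4,0): no bracket -> illegal
(4,2): flips 1 -> legal
(4,3): no bracket -> illegal
(4,4): flips 1 -> legal
(4,5): flips 2 -> legal
(5,0): no bracket -> illegal
(5,1): flips 1 -> legal
(5,2): no bracket -> illegal

Answer: (0,4) (1,4) (2,4) (3,5) (4,2) (4,4) (4,5) (5,1)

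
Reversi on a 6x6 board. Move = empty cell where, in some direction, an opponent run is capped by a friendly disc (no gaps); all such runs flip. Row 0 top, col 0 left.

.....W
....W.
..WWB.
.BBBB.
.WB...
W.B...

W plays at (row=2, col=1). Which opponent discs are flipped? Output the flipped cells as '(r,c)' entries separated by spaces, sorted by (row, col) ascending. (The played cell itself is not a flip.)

Dir NW: first cell '.' (not opp) -> no flip
Dir N: first cell '.' (not opp) -> no flip
Dir NE: first cell '.' (not opp) -> no flip
Dir W: first cell '.' (not opp) -> no flip
Dir E: first cell 'W' (not opp) -> no flip
Dir SW: first cell '.' (not opp) -> no flip
Dir S: opp run (3,1) capped by W -> flip
Dir SE: opp run (3,2), next='.' -> no flip

Answer: (3,1)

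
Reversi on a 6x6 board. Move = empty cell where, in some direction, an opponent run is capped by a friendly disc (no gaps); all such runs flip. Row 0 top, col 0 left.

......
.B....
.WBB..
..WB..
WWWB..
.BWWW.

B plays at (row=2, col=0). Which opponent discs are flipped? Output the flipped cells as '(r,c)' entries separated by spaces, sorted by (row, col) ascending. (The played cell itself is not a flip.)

Answer: (2,1)

Derivation:
Dir NW: edge -> no flip
Dir N: first cell '.' (not opp) -> no flip
Dir NE: first cell 'B' (not opp) -> no flip
Dir W: edge -> no flip
Dir E: opp run (2,1) capped by B -> flip
Dir SW: edge -> no flip
Dir S: first cell '.' (not opp) -> no flip
Dir SE: first cell '.' (not opp) -> no flip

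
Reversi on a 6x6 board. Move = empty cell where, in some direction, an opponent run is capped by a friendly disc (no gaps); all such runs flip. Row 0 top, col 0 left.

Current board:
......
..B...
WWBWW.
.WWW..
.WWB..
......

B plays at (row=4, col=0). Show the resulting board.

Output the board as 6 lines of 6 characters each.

Answer: ......
..B...
WWBWW.
.BWW..
BBBB..
......

Derivation:
Place B at (4,0); scan 8 dirs for brackets.
Dir NW: edge -> no flip
Dir N: first cell '.' (not opp) -> no flip
Dir NE: opp run (3,1) capped by B -> flip
Dir W: edge -> no flip
Dir E: opp run (4,1) (4,2) capped by B -> flip
Dir SW: edge -> no flip
Dir S: first cell '.' (not opp) -> no flip
Dir SE: first cell '.' (not opp) -> no flip
All flips: (3,1) (4,1) (4,2)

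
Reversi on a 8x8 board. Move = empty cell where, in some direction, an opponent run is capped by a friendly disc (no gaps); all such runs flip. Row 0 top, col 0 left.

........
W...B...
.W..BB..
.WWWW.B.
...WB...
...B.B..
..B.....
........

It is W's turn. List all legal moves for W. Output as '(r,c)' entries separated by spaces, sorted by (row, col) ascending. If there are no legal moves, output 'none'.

(0,3): no bracket -> illegal
(0,4): flips 2 -> legal
(0,5): no bracket -> illegal
(1,3): no bracket -> illegal
(1,5): flips 1 -> legal
(1,6): flips 1 -> legal
(2,3): no bracket -> illegal
(2,6): no bracket -> illegal
(2,7): no bracket -> illegal
(3,5): no bracket -> illegal
(3,7): no bracket -> illegal
(4,2): no bracket -> illegal
(4,5): flips 1 -> legal
(4,6): no bracket -> illegal
(4,7): no bracket -> illegal
(5,1): no bracket -> illegal
(5,2): no bracket -> illegal
(5,4): flips 1 -> legal
(5,6): no bracket -> illegal
(6,1): no bracket -> illegal
(6,3): flips 1 -> legal
(6,4): no bracket -> illegal
(6,5): no bracket -> illegal
(6,6): flips 2 -> legal
(7,1): no bracket -> illegal
(7,2): no bracket -> illegal
(7,3): no bracket -> illegal

Answer: (0,4) (1,5) (1,6) (4,5) (5,4) (6,3) (6,6)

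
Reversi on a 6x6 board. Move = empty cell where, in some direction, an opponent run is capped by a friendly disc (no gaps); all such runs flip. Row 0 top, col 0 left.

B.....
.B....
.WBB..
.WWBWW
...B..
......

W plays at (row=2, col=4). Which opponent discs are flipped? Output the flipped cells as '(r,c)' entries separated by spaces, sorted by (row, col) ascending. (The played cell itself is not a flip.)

Answer: (2,2) (2,3)

Derivation:
Dir NW: first cell '.' (not opp) -> no flip
Dir N: first cell '.' (not opp) -> no flip
Dir NE: first cell '.' (not opp) -> no flip
Dir W: opp run (2,3) (2,2) capped by W -> flip
Dir E: first cell '.' (not opp) -> no flip
Dir SW: opp run (3,3), next='.' -> no flip
Dir S: first cell 'W' (not opp) -> no flip
Dir SE: first cell 'W' (not opp) -> no flip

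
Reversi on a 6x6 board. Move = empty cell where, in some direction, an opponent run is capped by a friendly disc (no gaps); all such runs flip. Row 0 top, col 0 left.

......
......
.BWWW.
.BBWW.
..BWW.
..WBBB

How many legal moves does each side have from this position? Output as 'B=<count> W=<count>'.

-- B to move --
(1,1): flips 3 -> legal
(1,2): flips 1 -> legal
(1,3): flips 4 -> legal
(1,4): flips 4 -> legal
(1,5): flips 2 -> legal
(2,5): flips 3 -> legal
(3,5): flips 3 -> legal
(4,1): no bracket -> illegal
(4,5): flips 2 -> legal
(5,1): flips 1 -> legal
B mobility = 9
-- W to move --
(1,0): flips 2 -> legal
(1,1): no bracket -> illegal
(1,2): no bracket -> illegal
(2,0): flips 1 -> legal
(3,0): flips 2 -> legal
(4,0): flips 1 -> legal
(4,1): flips 2 -> legal
(4,5): no bracket -> illegal
(5,1): flips 1 -> legal
W mobility = 6

Answer: B=9 W=6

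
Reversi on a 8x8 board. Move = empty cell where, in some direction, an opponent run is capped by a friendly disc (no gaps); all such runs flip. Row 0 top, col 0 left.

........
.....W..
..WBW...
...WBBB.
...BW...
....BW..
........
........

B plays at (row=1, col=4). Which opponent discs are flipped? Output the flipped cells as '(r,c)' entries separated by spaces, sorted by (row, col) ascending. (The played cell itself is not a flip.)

Dir NW: first cell '.' (not opp) -> no flip
Dir N: first cell '.' (not opp) -> no flip
Dir NE: first cell '.' (not opp) -> no flip
Dir W: first cell '.' (not opp) -> no flip
Dir E: opp run (1,5), next='.' -> no flip
Dir SW: first cell 'B' (not opp) -> no flip
Dir S: opp run (2,4) capped by B -> flip
Dir SE: first cell '.' (not opp) -> no flip

Answer: (2,4)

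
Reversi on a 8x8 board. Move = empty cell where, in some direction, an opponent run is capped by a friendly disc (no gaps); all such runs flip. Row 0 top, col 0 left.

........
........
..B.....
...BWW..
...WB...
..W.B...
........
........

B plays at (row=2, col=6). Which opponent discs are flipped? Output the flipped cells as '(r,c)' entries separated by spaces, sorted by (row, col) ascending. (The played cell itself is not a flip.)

Dir NW: first cell '.' (not opp) -> no flip
Dir N: first cell '.' (not opp) -> no flip
Dir NE: first cell '.' (not opp) -> no flip
Dir W: first cell '.' (not opp) -> no flip
Dir E: first cell '.' (not opp) -> no flip
Dir SW: opp run (3,5) capped by B -> flip
Dir S: first cell '.' (not opp) -> no flip
Dir SE: first cell '.' (not opp) -> no flip

Answer: (3,5)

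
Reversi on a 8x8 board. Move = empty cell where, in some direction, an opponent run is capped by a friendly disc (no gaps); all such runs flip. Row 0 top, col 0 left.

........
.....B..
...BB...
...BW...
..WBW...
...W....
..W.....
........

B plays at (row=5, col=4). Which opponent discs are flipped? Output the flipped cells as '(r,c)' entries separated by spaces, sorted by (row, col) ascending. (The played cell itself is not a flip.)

Dir NW: first cell 'B' (not opp) -> no flip
Dir N: opp run (4,4) (3,4) capped by B -> flip
Dir NE: first cell '.' (not opp) -> no flip
Dir W: opp run (5,3), next='.' -> no flip
Dir E: first cell '.' (not opp) -> no flip
Dir SW: first cell '.' (not opp) -> no flip
Dir S: first cell '.' (not opp) -> no flip
Dir SE: first cell '.' (not opp) -> no flip

Answer: (3,4) (4,4)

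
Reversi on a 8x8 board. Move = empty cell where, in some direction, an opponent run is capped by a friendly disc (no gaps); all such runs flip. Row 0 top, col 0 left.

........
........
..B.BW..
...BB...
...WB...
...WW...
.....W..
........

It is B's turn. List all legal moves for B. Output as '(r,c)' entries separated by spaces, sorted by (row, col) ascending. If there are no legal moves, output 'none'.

(1,4): no bracket -> illegal
(1,5): no bracket -> illegal
(1,6): flips 1 -> legal
(2,6): flips 1 -> legal
(3,2): no bracket -> illegal
(3,5): no bracket -> illegal
(3,6): no bracket -> illegal
(4,2): flips 1 -> legal
(4,5): no bracket -> illegal
(5,2): flips 1 -> legal
(5,5): no bracket -> illegal
(5,6): no bracket -> illegal
(6,2): flips 1 -> legal
(6,3): flips 2 -> legal
(6,4): flips 1 -> legal
(6,6): no bracket -> illegal
(7,4): no bracket -> illegal
(7,5): no bracket -> illegal
(7,6): no bracket -> illegal

Answer: (1,6) (2,6) (4,2) (5,2) (6,2) (6,3) (6,4)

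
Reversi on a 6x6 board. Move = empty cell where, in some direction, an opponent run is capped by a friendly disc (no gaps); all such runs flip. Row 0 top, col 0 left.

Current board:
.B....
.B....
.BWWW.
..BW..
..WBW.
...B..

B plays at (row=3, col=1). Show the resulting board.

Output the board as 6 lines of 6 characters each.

Answer: .B....
.B....
.BWWW.
.BBW..
..BBW.
...B..

Derivation:
Place B at (3,1); scan 8 dirs for brackets.
Dir NW: first cell '.' (not opp) -> no flip
Dir N: first cell 'B' (not opp) -> no flip
Dir NE: opp run (2,2), next='.' -> no flip
Dir W: first cell '.' (not opp) -> no flip
Dir E: first cell 'B' (not opp) -> no flip
Dir SW: first cell '.' (not opp) -> no flip
Dir S: first cell '.' (not opp) -> no flip
Dir SE: opp run (4,2) capped by B -> flip
All flips: (4,2)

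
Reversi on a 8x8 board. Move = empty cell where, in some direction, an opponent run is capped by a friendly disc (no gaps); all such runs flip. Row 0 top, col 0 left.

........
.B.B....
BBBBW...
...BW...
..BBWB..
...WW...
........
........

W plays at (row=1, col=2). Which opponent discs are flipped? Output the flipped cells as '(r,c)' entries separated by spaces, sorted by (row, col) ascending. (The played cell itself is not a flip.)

Answer: (2,3)

Derivation:
Dir NW: first cell '.' (not opp) -> no flip
Dir N: first cell '.' (not opp) -> no flip
Dir NE: first cell '.' (not opp) -> no flip
Dir W: opp run (1,1), next='.' -> no flip
Dir E: opp run (1,3), next='.' -> no flip
Dir SW: opp run (2,1), next='.' -> no flip
Dir S: opp run (2,2), next='.' -> no flip
Dir SE: opp run (2,3) capped by W -> flip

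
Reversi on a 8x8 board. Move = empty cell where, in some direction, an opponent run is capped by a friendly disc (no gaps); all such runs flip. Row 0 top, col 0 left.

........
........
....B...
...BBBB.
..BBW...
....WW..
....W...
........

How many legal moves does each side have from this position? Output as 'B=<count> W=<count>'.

Answer: B=5 W=5

Derivation:
-- B to move --
(4,5): flips 1 -> legal
(4,6): no bracket -> illegal
(5,3): flips 1 -> legal
(5,6): no bracket -> illegal
(6,3): no bracket -> illegal
(6,5): flips 1 -> legal
(6,6): flips 2 -> legal
(7,3): no bracket -> illegal
(7,4): flips 3 -> legal
(7,5): no bracket -> illegal
B mobility = 5
-- W to move --
(1,3): no bracket -> illegal
(1,4): flips 2 -> legal
(1,5): no bracket -> illegal
(2,2): flips 1 -> legal
(2,3): no bracket -> illegal
(2,5): no bracket -> illegal
(2,6): flips 1 -> legal
(2,7): no bracket -> illegal
(3,1): no bracket -> illegal
(3,2): flips 1 -> legal
(3,7): no bracket -> illegal
(4,1): flips 2 -> legal
(4,5): no bracket -> illegal
(4,6): no bracket -> illegal
(4,7): no bracket -> illegal
(5,1): no bracket -> illegal
(5,2): no bracket -> illegal
(5,3): no bracket -> illegal
W mobility = 5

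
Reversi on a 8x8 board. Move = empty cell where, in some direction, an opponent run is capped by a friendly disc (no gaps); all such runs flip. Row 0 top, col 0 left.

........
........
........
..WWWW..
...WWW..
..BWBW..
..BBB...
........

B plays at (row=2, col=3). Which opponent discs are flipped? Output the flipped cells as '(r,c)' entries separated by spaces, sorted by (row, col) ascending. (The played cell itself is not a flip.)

Answer: (3,3) (4,3) (5,3)

Derivation:
Dir NW: first cell '.' (not opp) -> no flip
Dir N: first cell '.' (not opp) -> no flip
Dir NE: first cell '.' (not opp) -> no flip
Dir W: first cell '.' (not opp) -> no flip
Dir E: first cell '.' (not opp) -> no flip
Dir SW: opp run (3,2), next='.' -> no flip
Dir S: opp run (3,3) (4,3) (5,3) capped by B -> flip
Dir SE: opp run (3,4) (4,5), next='.' -> no flip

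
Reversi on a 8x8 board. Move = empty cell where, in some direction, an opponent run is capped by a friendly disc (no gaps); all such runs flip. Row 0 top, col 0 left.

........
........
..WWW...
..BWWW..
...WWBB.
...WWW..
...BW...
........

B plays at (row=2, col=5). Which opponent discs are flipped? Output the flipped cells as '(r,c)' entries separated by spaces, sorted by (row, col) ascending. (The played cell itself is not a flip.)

Dir NW: first cell '.' (not opp) -> no flip
Dir N: first cell '.' (not opp) -> no flip
Dir NE: first cell '.' (not opp) -> no flip
Dir W: opp run (2,4) (2,3) (2,2), next='.' -> no flip
Dir E: first cell '.' (not opp) -> no flip
Dir SW: opp run (3,4) (4,3), next='.' -> no flip
Dir S: opp run (3,5) capped by B -> flip
Dir SE: first cell '.' (not opp) -> no flip

Answer: (3,5)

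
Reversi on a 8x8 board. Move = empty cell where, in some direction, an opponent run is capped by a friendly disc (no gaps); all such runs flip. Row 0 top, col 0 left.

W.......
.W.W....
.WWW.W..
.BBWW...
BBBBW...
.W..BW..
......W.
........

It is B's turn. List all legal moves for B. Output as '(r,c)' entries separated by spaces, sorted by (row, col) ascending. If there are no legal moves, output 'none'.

Answer: (0,1) (0,3) (0,4) (1,0) (1,2) (1,4) (1,6) (2,4) (3,5) (4,5) (5,6) (6,0) (6,1) (6,2)

Derivation:
(0,1): flips 2 -> legal
(0,2): no bracket -> illegal
(0,3): flips 3 -> legal
(0,4): flips 2 -> legal
(1,0): flips 1 -> legal
(1,2): flips 1 -> legal
(1,4): flips 1 -> legal
(1,5): no bracket -> illegal
(1,6): flips 2 -> legal
(2,0): no bracket -> illegal
(2,4): flips 3 -> legal
(2,6): no bracket -> illegal
(3,0): no bracket -> illegal
(3,5): flips 2 -> legal
(3,6): no bracket -> illegal
(4,5): flips 1 -> legal
(4,6): no bracket -> illegal
(5,0): no bracket -> illegal
(5,2): no bracket -> illegal
(5,3): no bracket -> illegal
(5,6): flips 1 -> legal
(5,7): no bracket -> illegal
(6,0): flips 1 -> legal
(6,1): flips 1 -> legal
(6,2): flips 1 -> legal
(6,4): no bracket -> illegal
(6,5): no bracket -> illegal
(6,7): no bracket -> illegal
(7,5): no bracket -> illegal
(7,6): no bracket -> illegal
(7,7): no bracket -> illegal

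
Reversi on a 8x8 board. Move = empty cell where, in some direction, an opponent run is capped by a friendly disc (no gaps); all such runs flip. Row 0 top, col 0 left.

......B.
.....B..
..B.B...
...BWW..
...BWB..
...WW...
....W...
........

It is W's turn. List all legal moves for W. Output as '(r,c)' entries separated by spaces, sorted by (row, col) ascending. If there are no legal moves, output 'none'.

(0,4): no bracket -> illegal
(0,5): no bracket -> illegal
(0,7): no bracket -> illegal
(1,1): flips 2 -> legal
(1,2): no bracket -> illegal
(1,3): flips 1 -> legal
(1,4): flips 1 -> legal
(1,6): no bracket -> illegal
(1,7): no bracket -> illegal
(2,1): no bracket -> illegal
(2,3): flips 2 -> legal
(2,5): no bracket -> illegal
(2,6): no bracket -> illegal
(3,1): no bracket -> illegal
(3,2): flips 2 -> legal
(3,6): flips 1 -> legal
(4,2): flips 1 -> legal
(4,6): flips 1 -> legal
(5,2): flips 1 -> legal
(5,5): flips 1 -> legal
(5,6): flips 1 -> legal

Answer: (1,1) (1,3) (1,4) (2,3) (3,2) (3,6) (4,2) (4,6) (5,2) (5,5) (5,6)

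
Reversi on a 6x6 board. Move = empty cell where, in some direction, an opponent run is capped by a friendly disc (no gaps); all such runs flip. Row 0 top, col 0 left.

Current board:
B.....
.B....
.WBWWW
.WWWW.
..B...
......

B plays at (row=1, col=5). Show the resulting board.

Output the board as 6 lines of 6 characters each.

Place B at (1,5); scan 8 dirs for brackets.
Dir NW: first cell '.' (not opp) -> no flip
Dir N: first cell '.' (not opp) -> no flip
Dir NE: edge -> no flip
Dir W: first cell '.' (not opp) -> no flip
Dir E: edge -> no flip
Dir SW: opp run (2,4) (3,3) capped by B -> flip
Dir S: opp run (2,5), next='.' -> no flip
Dir SE: edge -> no flip
All flips: (2,4) (3,3)

Answer: B.....
.B...B
.WBWBW
.WWBW.
..B...
......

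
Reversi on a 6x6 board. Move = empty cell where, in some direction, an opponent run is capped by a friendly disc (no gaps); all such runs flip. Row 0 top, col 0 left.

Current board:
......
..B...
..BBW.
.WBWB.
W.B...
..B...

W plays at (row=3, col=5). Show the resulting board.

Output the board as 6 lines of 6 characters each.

Answer: ......
..B...
..BBW.
.WBWWW
W.B...
..B...

Derivation:
Place W at (3,5); scan 8 dirs for brackets.
Dir NW: first cell 'W' (not opp) -> no flip
Dir N: first cell '.' (not opp) -> no flip
Dir NE: edge -> no flip
Dir W: opp run (3,4) capped by W -> flip
Dir E: edge -> no flip
Dir SW: first cell '.' (not opp) -> no flip
Dir S: first cell '.' (not opp) -> no flip
Dir SE: edge -> no flip
All flips: (3,4)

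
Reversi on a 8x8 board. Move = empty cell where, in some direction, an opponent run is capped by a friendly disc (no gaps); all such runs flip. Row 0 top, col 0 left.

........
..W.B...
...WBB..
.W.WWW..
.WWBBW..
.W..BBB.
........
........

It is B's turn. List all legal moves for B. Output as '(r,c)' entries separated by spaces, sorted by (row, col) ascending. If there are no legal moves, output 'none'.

(0,1): flips 4 -> legal
(0,2): no bracket -> illegal
(0,3): no bracket -> illegal
(1,1): no bracket -> illegal
(1,3): flips 2 -> legal
(2,0): no bracket -> illegal
(2,1): no bracket -> illegal
(2,2): flips 2 -> legal
(2,6): flips 1 -> legal
(3,0): no bracket -> illegal
(3,2): flips 1 -> legal
(3,6): flips 1 -> legal
(4,0): flips 2 -> legal
(4,6): flips 2 -> legal
(5,0): no bracket -> illegal
(5,2): no bracket -> illegal
(5,3): no bracket -> illegal
(6,0): flips 3 -> legal
(6,1): no bracket -> illegal
(6,2): no bracket -> illegal

Answer: (0,1) (1,3) (2,2) (2,6) (3,2) (3,6) (4,0) (4,6) (6,0)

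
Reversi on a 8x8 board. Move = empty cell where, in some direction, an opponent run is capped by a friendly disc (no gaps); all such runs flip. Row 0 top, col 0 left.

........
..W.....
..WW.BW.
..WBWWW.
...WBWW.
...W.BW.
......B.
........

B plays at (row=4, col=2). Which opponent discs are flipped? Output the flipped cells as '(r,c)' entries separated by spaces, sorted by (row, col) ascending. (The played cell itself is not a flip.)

Dir NW: first cell '.' (not opp) -> no flip
Dir N: opp run (3,2) (2,2) (1,2), next='.' -> no flip
Dir NE: first cell 'B' (not opp) -> no flip
Dir W: first cell '.' (not opp) -> no flip
Dir E: opp run (4,3) capped by B -> flip
Dir SW: first cell '.' (not opp) -> no flip
Dir S: first cell '.' (not opp) -> no flip
Dir SE: opp run (5,3), next='.' -> no flip

Answer: (4,3)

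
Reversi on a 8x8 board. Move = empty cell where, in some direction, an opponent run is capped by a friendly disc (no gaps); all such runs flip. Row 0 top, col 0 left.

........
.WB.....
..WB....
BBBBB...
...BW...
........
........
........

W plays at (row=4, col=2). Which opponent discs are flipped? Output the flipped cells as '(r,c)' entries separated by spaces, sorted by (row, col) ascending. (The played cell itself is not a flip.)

Answer: (3,2) (4,3)

Derivation:
Dir NW: opp run (3,1), next='.' -> no flip
Dir N: opp run (3,2) capped by W -> flip
Dir NE: opp run (3,3), next='.' -> no flip
Dir W: first cell '.' (not opp) -> no flip
Dir E: opp run (4,3) capped by W -> flip
Dir SW: first cell '.' (not opp) -> no flip
Dir S: first cell '.' (not opp) -> no flip
Dir SE: first cell '.' (not opp) -> no flip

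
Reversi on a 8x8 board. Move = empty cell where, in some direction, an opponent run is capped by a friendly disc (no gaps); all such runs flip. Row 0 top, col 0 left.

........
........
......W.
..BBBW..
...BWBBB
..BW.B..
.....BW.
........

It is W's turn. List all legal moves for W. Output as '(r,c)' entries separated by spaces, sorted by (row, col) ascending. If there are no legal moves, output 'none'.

Answer: (2,2) (2,3) (2,4) (3,1) (4,2) (5,1) (5,7) (6,4) (7,5)

Derivation:
(2,1): no bracket -> illegal
(2,2): flips 1 -> legal
(2,3): flips 2 -> legal
(2,4): flips 1 -> legal
(2,5): no bracket -> illegal
(3,1): flips 3 -> legal
(3,6): no bracket -> illegal
(3,7): no bracket -> illegal
(4,1): no bracket -> illegal
(4,2): flips 1 -> legal
(5,1): flips 1 -> legal
(5,4): no bracket -> illegal
(5,6): no bracket -> illegal
(5,7): flips 1 -> legal
(6,1): no bracket -> illegal
(6,2): no bracket -> illegal
(6,3): no bracket -> illegal
(6,4): flips 1 -> legal
(7,4): no bracket -> illegal
(7,5): flips 3 -> legal
(7,6): no bracket -> illegal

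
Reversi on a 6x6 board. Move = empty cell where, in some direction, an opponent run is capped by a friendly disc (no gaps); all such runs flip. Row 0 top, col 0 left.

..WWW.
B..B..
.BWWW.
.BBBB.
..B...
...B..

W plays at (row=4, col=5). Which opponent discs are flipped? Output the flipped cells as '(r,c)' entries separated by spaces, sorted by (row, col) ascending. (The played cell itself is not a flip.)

Dir NW: opp run (3,4) capped by W -> flip
Dir N: first cell '.' (not opp) -> no flip
Dir NE: edge -> no flip
Dir W: first cell '.' (not opp) -> no flip
Dir E: edge -> no flip
Dir SW: first cell '.' (not opp) -> no flip
Dir S: first cell '.' (not opp) -> no flip
Dir SE: edge -> no flip

Answer: (3,4)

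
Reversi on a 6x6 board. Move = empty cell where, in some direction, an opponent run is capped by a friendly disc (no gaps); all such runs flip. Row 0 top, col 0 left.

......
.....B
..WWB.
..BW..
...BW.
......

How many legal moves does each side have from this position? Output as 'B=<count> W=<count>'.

Answer: B=7 W=5

Derivation:
-- B to move --
(1,1): no bracket -> illegal
(1,2): flips 1 -> legal
(1,3): flips 2 -> legal
(1,4): flips 1 -> legal
(2,1): flips 2 -> legal
(3,1): no bracket -> illegal
(3,4): flips 1 -> legal
(3,5): no bracket -> illegal
(4,2): flips 1 -> legal
(4,5): flips 1 -> legal
(5,3): no bracket -> illegal
(5,4): no bracket -> illegal
(5,5): no bracket -> illegal
B mobility = 7
-- W to move --
(0,4): no bracket -> illegal
(0,5): no bracket -> illegal
(1,3): no bracket -> illegal
(1,4): no bracket -> illegal
(2,1): no bracket -> illegal
(2,5): flips 1 -> legal
(3,1): flips 1 -> legal
(3,4): no bracket -> illegal
(3,5): no bracket -> illegal
(4,1): flips 1 -> legal
(4,2): flips 2 -> legal
(5,2): no bracket -> illegal
(5,3): flips 1 -> legal
(5,4): no bracket -> illegal
W mobility = 5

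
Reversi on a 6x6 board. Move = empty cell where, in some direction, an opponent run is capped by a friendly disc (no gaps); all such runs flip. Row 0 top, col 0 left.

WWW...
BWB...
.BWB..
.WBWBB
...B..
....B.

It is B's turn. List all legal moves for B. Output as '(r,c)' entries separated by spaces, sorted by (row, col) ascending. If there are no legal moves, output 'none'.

Answer: (3,0) (4,1)

Derivation:
(0,3): no bracket -> illegal
(1,3): no bracket -> illegal
(2,0): no bracket -> illegal
(2,4): no bracket -> illegal
(3,0): flips 1 -> legal
(4,0): no bracket -> illegal
(4,1): flips 1 -> legal
(4,2): no bracket -> illegal
(4,4): no bracket -> illegal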